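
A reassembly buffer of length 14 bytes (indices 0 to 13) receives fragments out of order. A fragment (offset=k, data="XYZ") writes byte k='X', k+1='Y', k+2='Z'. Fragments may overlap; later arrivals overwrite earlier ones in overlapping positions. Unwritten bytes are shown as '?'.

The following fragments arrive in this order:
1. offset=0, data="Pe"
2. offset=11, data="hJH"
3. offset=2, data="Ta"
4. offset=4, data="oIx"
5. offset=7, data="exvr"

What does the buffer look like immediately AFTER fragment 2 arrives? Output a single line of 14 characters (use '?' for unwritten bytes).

Fragment 1: offset=0 data="Pe" -> buffer=Pe????????????
Fragment 2: offset=11 data="hJH" -> buffer=Pe?????????hJH

Answer: Pe?????????hJH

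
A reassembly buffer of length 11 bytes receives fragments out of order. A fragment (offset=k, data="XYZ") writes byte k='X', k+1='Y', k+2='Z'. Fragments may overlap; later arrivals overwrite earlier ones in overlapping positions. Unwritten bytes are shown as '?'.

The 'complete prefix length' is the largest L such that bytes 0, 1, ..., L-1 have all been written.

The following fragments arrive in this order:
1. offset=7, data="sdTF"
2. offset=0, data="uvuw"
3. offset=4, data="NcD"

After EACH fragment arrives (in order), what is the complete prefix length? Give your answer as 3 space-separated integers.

Fragment 1: offset=7 data="sdTF" -> buffer=???????sdTF -> prefix_len=0
Fragment 2: offset=0 data="uvuw" -> buffer=uvuw???sdTF -> prefix_len=4
Fragment 3: offset=4 data="NcD" -> buffer=uvuwNcDsdTF -> prefix_len=11

Answer: 0 4 11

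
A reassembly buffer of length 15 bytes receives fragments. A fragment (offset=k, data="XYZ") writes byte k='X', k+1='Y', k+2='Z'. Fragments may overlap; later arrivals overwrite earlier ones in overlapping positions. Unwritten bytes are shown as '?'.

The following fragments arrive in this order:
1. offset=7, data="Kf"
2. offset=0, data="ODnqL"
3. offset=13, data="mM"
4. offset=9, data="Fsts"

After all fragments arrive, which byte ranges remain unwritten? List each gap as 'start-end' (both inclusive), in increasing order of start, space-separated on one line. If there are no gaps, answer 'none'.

Answer: 5-6

Derivation:
Fragment 1: offset=7 len=2
Fragment 2: offset=0 len=5
Fragment 3: offset=13 len=2
Fragment 4: offset=9 len=4
Gaps: 5-6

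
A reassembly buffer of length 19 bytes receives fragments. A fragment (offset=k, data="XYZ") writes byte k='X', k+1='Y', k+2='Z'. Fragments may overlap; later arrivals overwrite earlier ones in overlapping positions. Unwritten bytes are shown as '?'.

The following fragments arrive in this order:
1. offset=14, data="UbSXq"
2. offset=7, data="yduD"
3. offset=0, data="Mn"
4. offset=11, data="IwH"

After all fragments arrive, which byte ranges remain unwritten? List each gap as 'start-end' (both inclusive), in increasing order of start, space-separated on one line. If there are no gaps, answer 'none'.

Answer: 2-6

Derivation:
Fragment 1: offset=14 len=5
Fragment 2: offset=7 len=4
Fragment 3: offset=0 len=2
Fragment 4: offset=11 len=3
Gaps: 2-6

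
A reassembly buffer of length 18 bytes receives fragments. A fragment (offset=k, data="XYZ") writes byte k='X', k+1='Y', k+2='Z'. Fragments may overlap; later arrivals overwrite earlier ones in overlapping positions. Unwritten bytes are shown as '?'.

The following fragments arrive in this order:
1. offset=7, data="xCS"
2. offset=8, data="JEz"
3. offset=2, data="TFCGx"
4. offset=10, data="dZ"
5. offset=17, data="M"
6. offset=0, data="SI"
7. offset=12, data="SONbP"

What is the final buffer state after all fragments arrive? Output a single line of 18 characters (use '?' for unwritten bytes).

Fragment 1: offset=7 data="xCS" -> buffer=???????xCS????????
Fragment 2: offset=8 data="JEz" -> buffer=???????xJEz???????
Fragment 3: offset=2 data="TFCGx" -> buffer=??TFCGxxJEz???????
Fragment 4: offset=10 data="dZ" -> buffer=??TFCGxxJEdZ??????
Fragment 5: offset=17 data="M" -> buffer=??TFCGxxJEdZ?????M
Fragment 6: offset=0 data="SI" -> buffer=SITFCGxxJEdZ?????M
Fragment 7: offset=12 data="SONbP" -> buffer=SITFCGxxJEdZSONbPM

Answer: SITFCGxxJEdZSONbPM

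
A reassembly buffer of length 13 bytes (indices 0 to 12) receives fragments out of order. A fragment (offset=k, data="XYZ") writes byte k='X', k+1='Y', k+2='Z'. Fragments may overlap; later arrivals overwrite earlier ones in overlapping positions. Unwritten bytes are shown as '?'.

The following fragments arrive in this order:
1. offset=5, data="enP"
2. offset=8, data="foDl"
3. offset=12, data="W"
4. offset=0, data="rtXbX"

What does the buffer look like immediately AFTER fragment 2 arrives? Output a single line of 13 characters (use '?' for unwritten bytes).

Fragment 1: offset=5 data="enP" -> buffer=?????enP?????
Fragment 2: offset=8 data="foDl" -> buffer=?????enPfoDl?

Answer: ?????enPfoDl?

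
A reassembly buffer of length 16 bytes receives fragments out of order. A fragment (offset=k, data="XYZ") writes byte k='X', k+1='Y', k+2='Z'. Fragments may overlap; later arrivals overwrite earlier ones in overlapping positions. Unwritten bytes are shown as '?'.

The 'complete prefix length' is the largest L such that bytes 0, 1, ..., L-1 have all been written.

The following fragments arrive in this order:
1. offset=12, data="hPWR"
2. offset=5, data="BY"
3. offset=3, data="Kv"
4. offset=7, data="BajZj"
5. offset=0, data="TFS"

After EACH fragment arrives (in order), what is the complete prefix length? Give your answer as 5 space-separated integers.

Fragment 1: offset=12 data="hPWR" -> buffer=????????????hPWR -> prefix_len=0
Fragment 2: offset=5 data="BY" -> buffer=?????BY?????hPWR -> prefix_len=0
Fragment 3: offset=3 data="Kv" -> buffer=???KvBY?????hPWR -> prefix_len=0
Fragment 4: offset=7 data="BajZj" -> buffer=???KvBYBajZjhPWR -> prefix_len=0
Fragment 5: offset=0 data="TFS" -> buffer=TFSKvBYBajZjhPWR -> prefix_len=16

Answer: 0 0 0 0 16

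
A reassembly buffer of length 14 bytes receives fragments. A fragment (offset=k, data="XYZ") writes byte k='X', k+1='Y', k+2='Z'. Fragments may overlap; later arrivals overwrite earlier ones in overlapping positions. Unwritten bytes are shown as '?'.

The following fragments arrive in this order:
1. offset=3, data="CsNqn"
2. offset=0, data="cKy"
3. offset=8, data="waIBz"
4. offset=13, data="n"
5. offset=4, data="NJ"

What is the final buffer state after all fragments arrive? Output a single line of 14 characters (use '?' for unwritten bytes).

Answer: cKyCNJqnwaIBzn

Derivation:
Fragment 1: offset=3 data="CsNqn" -> buffer=???CsNqn??????
Fragment 2: offset=0 data="cKy" -> buffer=cKyCsNqn??????
Fragment 3: offset=8 data="waIBz" -> buffer=cKyCsNqnwaIBz?
Fragment 4: offset=13 data="n" -> buffer=cKyCsNqnwaIBzn
Fragment 5: offset=4 data="NJ" -> buffer=cKyCNJqnwaIBzn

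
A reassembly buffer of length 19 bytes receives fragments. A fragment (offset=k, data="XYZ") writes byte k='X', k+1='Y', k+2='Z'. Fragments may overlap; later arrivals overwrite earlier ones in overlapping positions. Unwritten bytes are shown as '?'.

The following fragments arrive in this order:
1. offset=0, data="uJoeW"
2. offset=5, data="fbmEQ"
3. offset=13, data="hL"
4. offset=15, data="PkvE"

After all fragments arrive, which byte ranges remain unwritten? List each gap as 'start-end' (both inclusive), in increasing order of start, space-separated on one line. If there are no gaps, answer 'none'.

Fragment 1: offset=0 len=5
Fragment 2: offset=5 len=5
Fragment 3: offset=13 len=2
Fragment 4: offset=15 len=4
Gaps: 10-12

Answer: 10-12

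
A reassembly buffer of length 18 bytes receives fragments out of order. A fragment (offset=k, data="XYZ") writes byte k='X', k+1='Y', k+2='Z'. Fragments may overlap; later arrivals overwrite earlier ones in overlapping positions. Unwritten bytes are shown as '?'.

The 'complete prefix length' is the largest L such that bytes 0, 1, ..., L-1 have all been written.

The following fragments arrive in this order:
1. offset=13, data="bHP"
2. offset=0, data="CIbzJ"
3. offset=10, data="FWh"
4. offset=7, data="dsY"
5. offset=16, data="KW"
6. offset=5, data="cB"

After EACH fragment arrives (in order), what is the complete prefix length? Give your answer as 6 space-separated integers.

Fragment 1: offset=13 data="bHP" -> buffer=?????????????bHP?? -> prefix_len=0
Fragment 2: offset=0 data="CIbzJ" -> buffer=CIbzJ????????bHP?? -> prefix_len=5
Fragment 3: offset=10 data="FWh" -> buffer=CIbzJ?????FWhbHP?? -> prefix_len=5
Fragment 4: offset=7 data="dsY" -> buffer=CIbzJ??dsYFWhbHP?? -> prefix_len=5
Fragment 5: offset=16 data="KW" -> buffer=CIbzJ??dsYFWhbHPKW -> prefix_len=5
Fragment 6: offset=5 data="cB" -> buffer=CIbzJcBdsYFWhbHPKW -> prefix_len=18

Answer: 0 5 5 5 5 18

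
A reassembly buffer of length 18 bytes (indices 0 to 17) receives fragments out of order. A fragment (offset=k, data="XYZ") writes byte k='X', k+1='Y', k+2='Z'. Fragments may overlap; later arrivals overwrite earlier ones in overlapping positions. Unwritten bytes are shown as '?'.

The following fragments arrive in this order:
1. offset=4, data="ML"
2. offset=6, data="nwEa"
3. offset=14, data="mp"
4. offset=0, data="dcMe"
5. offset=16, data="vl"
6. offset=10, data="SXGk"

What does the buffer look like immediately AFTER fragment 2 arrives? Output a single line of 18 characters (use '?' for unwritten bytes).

Fragment 1: offset=4 data="ML" -> buffer=????ML????????????
Fragment 2: offset=6 data="nwEa" -> buffer=????MLnwEa????????

Answer: ????MLnwEa????????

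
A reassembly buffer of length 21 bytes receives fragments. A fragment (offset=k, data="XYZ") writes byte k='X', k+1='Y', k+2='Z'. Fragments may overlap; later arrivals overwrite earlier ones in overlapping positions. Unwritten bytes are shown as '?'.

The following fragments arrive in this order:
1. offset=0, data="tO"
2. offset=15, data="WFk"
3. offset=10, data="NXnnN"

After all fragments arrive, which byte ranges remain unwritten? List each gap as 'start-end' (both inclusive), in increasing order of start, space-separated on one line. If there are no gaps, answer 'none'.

Fragment 1: offset=0 len=2
Fragment 2: offset=15 len=3
Fragment 3: offset=10 len=5
Gaps: 2-9 18-20

Answer: 2-9 18-20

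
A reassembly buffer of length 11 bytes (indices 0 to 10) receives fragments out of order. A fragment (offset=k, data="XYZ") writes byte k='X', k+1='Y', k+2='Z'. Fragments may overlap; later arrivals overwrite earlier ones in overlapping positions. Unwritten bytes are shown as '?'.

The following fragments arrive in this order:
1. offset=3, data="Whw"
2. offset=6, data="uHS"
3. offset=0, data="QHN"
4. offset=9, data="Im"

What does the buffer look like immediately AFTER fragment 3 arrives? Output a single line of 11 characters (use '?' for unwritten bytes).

Fragment 1: offset=3 data="Whw" -> buffer=???Whw?????
Fragment 2: offset=6 data="uHS" -> buffer=???WhwuHS??
Fragment 3: offset=0 data="QHN" -> buffer=QHNWhwuHS??

Answer: QHNWhwuHS??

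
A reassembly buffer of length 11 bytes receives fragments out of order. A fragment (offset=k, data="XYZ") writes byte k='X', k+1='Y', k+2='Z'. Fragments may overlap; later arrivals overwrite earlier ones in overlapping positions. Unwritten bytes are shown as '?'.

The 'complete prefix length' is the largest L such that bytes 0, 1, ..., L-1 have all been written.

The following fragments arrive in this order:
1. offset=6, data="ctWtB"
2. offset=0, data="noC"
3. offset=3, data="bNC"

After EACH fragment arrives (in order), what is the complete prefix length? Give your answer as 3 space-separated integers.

Fragment 1: offset=6 data="ctWtB" -> buffer=??????ctWtB -> prefix_len=0
Fragment 2: offset=0 data="noC" -> buffer=noC???ctWtB -> prefix_len=3
Fragment 3: offset=3 data="bNC" -> buffer=noCbNCctWtB -> prefix_len=11

Answer: 0 3 11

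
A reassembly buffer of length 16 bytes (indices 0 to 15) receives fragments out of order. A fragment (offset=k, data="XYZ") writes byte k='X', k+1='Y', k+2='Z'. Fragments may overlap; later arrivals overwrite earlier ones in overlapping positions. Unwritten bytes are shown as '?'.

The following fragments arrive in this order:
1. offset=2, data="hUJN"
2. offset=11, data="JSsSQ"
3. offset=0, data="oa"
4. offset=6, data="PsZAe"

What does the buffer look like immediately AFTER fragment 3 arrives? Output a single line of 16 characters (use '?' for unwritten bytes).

Fragment 1: offset=2 data="hUJN" -> buffer=??hUJN??????????
Fragment 2: offset=11 data="JSsSQ" -> buffer=??hUJN?????JSsSQ
Fragment 3: offset=0 data="oa" -> buffer=oahUJN?????JSsSQ

Answer: oahUJN?????JSsSQ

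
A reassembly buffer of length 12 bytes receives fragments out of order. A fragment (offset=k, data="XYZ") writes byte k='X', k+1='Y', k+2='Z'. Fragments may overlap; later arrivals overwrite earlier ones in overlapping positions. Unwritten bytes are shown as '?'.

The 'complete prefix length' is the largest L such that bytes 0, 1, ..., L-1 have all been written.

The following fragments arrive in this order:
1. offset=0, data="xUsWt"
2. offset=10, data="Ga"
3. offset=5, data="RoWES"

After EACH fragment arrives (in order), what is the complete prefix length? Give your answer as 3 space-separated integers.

Answer: 5 5 12

Derivation:
Fragment 1: offset=0 data="xUsWt" -> buffer=xUsWt??????? -> prefix_len=5
Fragment 2: offset=10 data="Ga" -> buffer=xUsWt?????Ga -> prefix_len=5
Fragment 3: offset=5 data="RoWES" -> buffer=xUsWtRoWESGa -> prefix_len=12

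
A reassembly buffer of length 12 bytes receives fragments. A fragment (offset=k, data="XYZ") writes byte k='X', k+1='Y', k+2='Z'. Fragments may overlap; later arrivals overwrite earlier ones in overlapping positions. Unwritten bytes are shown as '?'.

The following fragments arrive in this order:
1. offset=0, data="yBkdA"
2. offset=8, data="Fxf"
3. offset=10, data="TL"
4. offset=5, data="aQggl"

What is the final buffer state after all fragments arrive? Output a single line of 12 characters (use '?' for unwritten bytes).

Fragment 1: offset=0 data="yBkdA" -> buffer=yBkdA???????
Fragment 2: offset=8 data="Fxf" -> buffer=yBkdA???Fxf?
Fragment 3: offset=10 data="TL" -> buffer=yBkdA???FxTL
Fragment 4: offset=5 data="aQggl" -> buffer=yBkdAaQgglTL

Answer: yBkdAaQgglTL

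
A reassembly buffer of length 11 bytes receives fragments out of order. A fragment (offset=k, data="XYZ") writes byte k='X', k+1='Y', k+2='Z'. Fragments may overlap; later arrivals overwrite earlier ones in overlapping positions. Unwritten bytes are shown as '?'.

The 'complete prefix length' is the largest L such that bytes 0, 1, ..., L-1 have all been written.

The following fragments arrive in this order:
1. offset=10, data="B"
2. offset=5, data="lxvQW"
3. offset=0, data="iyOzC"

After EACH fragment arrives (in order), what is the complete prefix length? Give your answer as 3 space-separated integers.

Answer: 0 0 11

Derivation:
Fragment 1: offset=10 data="B" -> buffer=??????????B -> prefix_len=0
Fragment 2: offset=5 data="lxvQW" -> buffer=?????lxvQWB -> prefix_len=0
Fragment 3: offset=0 data="iyOzC" -> buffer=iyOzClxvQWB -> prefix_len=11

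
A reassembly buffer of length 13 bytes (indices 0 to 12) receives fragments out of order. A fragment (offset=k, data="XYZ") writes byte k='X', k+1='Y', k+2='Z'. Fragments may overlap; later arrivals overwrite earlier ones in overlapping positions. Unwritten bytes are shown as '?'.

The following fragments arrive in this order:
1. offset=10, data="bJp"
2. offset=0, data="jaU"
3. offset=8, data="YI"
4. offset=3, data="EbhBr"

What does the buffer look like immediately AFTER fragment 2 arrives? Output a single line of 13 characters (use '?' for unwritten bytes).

Answer: jaU???????bJp

Derivation:
Fragment 1: offset=10 data="bJp" -> buffer=??????????bJp
Fragment 2: offset=0 data="jaU" -> buffer=jaU???????bJp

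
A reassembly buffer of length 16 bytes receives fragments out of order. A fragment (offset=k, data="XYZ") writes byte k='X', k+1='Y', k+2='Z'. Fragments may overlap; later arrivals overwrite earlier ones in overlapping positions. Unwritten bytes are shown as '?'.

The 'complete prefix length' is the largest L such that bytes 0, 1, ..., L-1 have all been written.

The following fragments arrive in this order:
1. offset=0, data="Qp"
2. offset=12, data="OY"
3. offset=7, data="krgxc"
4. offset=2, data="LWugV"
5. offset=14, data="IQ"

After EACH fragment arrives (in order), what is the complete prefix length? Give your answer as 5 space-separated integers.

Answer: 2 2 2 14 16

Derivation:
Fragment 1: offset=0 data="Qp" -> buffer=Qp?????????????? -> prefix_len=2
Fragment 2: offset=12 data="OY" -> buffer=Qp??????????OY?? -> prefix_len=2
Fragment 3: offset=7 data="krgxc" -> buffer=Qp?????krgxcOY?? -> prefix_len=2
Fragment 4: offset=2 data="LWugV" -> buffer=QpLWugVkrgxcOY?? -> prefix_len=14
Fragment 5: offset=14 data="IQ" -> buffer=QpLWugVkrgxcOYIQ -> prefix_len=16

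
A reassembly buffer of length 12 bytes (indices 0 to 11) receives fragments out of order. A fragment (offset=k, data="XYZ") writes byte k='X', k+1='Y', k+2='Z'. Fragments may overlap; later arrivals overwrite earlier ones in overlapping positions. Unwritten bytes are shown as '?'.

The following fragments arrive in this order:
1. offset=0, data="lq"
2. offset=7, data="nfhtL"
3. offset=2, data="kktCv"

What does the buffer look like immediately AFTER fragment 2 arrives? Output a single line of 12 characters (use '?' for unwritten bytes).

Fragment 1: offset=0 data="lq" -> buffer=lq??????????
Fragment 2: offset=7 data="nfhtL" -> buffer=lq?????nfhtL

Answer: lq?????nfhtL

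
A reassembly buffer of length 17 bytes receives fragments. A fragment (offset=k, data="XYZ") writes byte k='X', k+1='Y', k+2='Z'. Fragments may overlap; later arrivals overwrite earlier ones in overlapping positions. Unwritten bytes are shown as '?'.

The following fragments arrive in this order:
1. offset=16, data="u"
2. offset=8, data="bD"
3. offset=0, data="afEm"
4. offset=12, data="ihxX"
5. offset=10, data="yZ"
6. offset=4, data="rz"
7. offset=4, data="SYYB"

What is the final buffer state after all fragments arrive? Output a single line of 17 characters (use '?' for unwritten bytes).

Fragment 1: offset=16 data="u" -> buffer=????????????????u
Fragment 2: offset=8 data="bD" -> buffer=????????bD??????u
Fragment 3: offset=0 data="afEm" -> buffer=afEm????bD??????u
Fragment 4: offset=12 data="ihxX" -> buffer=afEm????bD??ihxXu
Fragment 5: offset=10 data="yZ" -> buffer=afEm????bDyZihxXu
Fragment 6: offset=4 data="rz" -> buffer=afEmrz??bDyZihxXu
Fragment 7: offset=4 data="SYYB" -> buffer=afEmSYYBbDyZihxXu

Answer: afEmSYYBbDyZihxXu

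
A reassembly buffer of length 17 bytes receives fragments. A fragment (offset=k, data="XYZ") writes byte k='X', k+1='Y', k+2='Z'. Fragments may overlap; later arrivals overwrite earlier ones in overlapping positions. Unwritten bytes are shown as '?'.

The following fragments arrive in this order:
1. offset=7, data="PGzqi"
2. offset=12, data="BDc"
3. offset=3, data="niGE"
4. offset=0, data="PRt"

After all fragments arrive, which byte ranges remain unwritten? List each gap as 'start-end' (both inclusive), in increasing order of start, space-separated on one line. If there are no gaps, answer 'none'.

Answer: 15-16

Derivation:
Fragment 1: offset=7 len=5
Fragment 2: offset=12 len=3
Fragment 3: offset=3 len=4
Fragment 4: offset=0 len=3
Gaps: 15-16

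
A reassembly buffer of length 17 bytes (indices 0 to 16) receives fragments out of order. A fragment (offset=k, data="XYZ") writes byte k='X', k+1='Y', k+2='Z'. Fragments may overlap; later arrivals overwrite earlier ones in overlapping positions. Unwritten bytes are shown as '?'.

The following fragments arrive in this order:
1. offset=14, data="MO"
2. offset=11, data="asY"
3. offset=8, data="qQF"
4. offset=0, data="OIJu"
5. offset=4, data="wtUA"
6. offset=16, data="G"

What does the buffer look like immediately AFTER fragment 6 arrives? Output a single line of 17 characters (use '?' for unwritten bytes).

Fragment 1: offset=14 data="MO" -> buffer=??????????????MO?
Fragment 2: offset=11 data="asY" -> buffer=???????????asYMO?
Fragment 3: offset=8 data="qQF" -> buffer=????????qQFasYMO?
Fragment 4: offset=0 data="OIJu" -> buffer=OIJu????qQFasYMO?
Fragment 5: offset=4 data="wtUA" -> buffer=OIJuwtUAqQFasYMO?
Fragment 6: offset=16 data="G" -> buffer=OIJuwtUAqQFasYMOG

Answer: OIJuwtUAqQFasYMOG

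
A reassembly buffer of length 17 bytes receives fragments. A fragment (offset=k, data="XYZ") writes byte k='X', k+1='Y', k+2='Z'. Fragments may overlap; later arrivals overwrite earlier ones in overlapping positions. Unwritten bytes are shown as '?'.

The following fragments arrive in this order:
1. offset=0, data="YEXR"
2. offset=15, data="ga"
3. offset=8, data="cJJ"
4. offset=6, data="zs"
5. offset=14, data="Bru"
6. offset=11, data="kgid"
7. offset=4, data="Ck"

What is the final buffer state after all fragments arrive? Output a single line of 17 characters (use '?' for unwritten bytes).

Fragment 1: offset=0 data="YEXR" -> buffer=YEXR?????????????
Fragment 2: offset=15 data="ga" -> buffer=YEXR???????????ga
Fragment 3: offset=8 data="cJJ" -> buffer=YEXR????cJJ????ga
Fragment 4: offset=6 data="zs" -> buffer=YEXR??zscJJ????ga
Fragment 5: offset=14 data="Bru" -> buffer=YEXR??zscJJ???Bru
Fragment 6: offset=11 data="kgid" -> buffer=YEXR??zscJJkgidru
Fragment 7: offset=4 data="Ck" -> buffer=YEXRCkzscJJkgidru

Answer: YEXRCkzscJJkgidru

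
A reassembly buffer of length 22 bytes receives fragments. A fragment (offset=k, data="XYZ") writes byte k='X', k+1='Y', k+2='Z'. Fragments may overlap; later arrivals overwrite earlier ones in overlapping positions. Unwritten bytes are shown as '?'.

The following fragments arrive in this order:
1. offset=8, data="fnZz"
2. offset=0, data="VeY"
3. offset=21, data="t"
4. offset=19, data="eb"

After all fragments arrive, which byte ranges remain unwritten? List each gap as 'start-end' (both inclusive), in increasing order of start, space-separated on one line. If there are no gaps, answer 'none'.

Fragment 1: offset=8 len=4
Fragment 2: offset=0 len=3
Fragment 3: offset=21 len=1
Fragment 4: offset=19 len=2
Gaps: 3-7 12-18

Answer: 3-7 12-18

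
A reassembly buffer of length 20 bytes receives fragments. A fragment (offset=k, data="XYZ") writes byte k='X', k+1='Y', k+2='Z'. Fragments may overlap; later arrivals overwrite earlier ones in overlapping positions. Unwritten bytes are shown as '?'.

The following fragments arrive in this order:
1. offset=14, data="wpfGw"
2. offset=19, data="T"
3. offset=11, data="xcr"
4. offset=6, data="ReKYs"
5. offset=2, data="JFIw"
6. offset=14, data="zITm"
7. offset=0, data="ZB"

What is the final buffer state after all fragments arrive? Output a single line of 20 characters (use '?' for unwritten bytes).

Fragment 1: offset=14 data="wpfGw" -> buffer=??????????????wpfGw?
Fragment 2: offset=19 data="T" -> buffer=??????????????wpfGwT
Fragment 3: offset=11 data="xcr" -> buffer=???????????xcrwpfGwT
Fragment 4: offset=6 data="ReKYs" -> buffer=??????ReKYsxcrwpfGwT
Fragment 5: offset=2 data="JFIw" -> buffer=??JFIwReKYsxcrwpfGwT
Fragment 6: offset=14 data="zITm" -> buffer=??JFIwReKYsxcrzITmwT
Fragment 7: offset=0 data="ZB" -> buffer=ZBJFIwReKYsxcrzITmwT

Answer: ZBJFIwReKYsxcrzITmwT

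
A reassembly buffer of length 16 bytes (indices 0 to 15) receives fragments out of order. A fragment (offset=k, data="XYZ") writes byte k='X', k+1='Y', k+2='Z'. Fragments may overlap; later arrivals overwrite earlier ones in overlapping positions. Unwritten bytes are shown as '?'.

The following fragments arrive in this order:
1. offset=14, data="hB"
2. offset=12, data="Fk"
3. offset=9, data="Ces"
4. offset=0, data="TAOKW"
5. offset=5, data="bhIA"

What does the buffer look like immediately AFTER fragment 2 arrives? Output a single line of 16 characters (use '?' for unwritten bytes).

Fragment 1: offset=14 data="hB" -> buffer=??????????????hB
Fragment 2: offset=12 data="Fk" -> buffer=????????????FkhB

Answer: ????????????FkhB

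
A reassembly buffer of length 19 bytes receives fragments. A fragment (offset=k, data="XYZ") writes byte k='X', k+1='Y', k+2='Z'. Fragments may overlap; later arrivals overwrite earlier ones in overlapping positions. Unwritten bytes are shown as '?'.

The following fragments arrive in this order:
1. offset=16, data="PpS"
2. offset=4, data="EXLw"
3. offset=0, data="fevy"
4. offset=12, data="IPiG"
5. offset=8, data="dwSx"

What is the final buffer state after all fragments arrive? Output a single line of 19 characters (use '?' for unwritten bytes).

Fragment 1: offset=16 data="PpS" -> buffer=????????????????PpS
Fragment 2: offset=4 data="EXLw" -> buffer=????EXLw????????PpS
Fragment 3: offset=0 data="fevy" -> buffer=fevyEXLw????????PpS
Fragment 4: offset=12 data="IPiG" -> buffer=fevyEXLw????IPiGPpS
Fragment 5: offset=8 data="dwSx" -> buffer=fevyEXLwdwSxIPiGPpS

Answer: fevyEXLwdwSxIPiGPpS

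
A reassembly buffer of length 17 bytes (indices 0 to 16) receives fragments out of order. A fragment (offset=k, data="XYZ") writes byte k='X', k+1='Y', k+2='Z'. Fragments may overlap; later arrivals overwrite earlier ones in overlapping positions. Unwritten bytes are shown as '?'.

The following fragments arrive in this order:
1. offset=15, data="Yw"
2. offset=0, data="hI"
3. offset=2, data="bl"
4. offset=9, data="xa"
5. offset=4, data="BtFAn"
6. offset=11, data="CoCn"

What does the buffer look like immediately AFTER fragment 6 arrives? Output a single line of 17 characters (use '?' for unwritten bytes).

Fragment 1: offset=15 data="Yw" -> buffer=???????????????Yw
Fragment 2: offset=0 data="hI" -> buffer=hI?????????????Yw
Fragment 3: offset=2 data="bl" -> buffer=hIbl???????????Yw
Fragment 4: offset=9 data="xa" -> buffer=hIbl?????xa????Yw
Fragment 5: offset=4 data="BtFAn" -> buffer=hIblBtFAnxa????Yw
Fragment 6: offset=11 data="CoCn" -> buffer=hIblBtFAnxaCoCnYw

Answer: hIblBtFAnxaCoCnYw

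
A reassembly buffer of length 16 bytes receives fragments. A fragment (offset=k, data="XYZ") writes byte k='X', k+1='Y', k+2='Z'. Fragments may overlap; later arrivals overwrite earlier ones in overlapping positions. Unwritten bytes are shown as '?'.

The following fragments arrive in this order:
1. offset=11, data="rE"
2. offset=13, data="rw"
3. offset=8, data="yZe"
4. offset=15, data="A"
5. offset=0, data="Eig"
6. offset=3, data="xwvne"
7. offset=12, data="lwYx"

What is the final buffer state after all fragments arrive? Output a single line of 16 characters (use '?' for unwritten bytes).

Answer: EigxwvneyZerlwYx

Derivation:
Fragment 1: offset=11 data="rE" -> buffer=???????????rE???
Fragment 2: offset=13 data="rw" -> buffer=???????????rErw?
Fragment 3: offset=8 data="yZe" -> buffer=????????yZerErw?
Fragment 4: offset=15 data="A" -> buffer=????????yZerErwA
Fragment 5: offset=0 data="Eig" -> buffer=Eig?????yZerErwA
Fragment 6: offset=3 data="xwvne" -> buffer=EigxwvneyZerErwA
Fragment 7: offset=12 data="lwYx" -> buffer=EigxwvneyZerlwYx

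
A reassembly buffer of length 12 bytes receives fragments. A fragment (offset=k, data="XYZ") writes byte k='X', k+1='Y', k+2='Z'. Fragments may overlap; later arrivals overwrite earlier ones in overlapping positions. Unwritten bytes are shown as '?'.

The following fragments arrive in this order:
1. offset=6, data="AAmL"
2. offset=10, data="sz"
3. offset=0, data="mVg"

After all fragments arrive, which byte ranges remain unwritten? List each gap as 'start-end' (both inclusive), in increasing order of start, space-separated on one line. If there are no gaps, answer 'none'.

Fragment 1: offset=6 len=4
Fragment 2: offset=10 len=2
Fragment 3: offset=0 len=3
Gaps: 3-5

Answer: 3-5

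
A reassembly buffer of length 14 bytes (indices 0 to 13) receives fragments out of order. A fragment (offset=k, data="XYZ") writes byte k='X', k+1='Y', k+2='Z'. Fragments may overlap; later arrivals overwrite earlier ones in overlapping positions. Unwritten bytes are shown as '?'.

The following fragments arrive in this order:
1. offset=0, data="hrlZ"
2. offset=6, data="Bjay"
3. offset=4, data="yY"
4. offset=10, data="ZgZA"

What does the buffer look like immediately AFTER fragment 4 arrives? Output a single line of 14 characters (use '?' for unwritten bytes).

Answer: hrlZyYBjayZgZA

Derivation:
Fragment 1: offset=0 data="hrlZ" -> buffer=hrlZ??????????
Fragment 2: offset=6 data="Bjay" -> buffer=hrlZ??Bjay????
Fragment 3: offset=4 data="yY" -> buffer=hrlZyYBjay????
Fragment 4: offset=10 data="ZgZA" -> buffer=hrlZyYBjayZgZA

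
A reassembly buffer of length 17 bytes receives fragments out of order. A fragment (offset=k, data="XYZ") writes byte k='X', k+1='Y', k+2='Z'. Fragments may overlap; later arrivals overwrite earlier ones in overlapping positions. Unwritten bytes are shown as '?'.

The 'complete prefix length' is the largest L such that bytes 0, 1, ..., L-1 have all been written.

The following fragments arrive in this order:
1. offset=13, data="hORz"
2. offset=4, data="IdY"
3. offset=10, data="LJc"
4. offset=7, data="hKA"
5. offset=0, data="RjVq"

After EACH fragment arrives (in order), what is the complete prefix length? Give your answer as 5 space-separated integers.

Answer: 0 0 0 0 17

Derivation:
Fragment 1: offset=13 data="hORz" -> buffer=?????????????hORz -> prefix_len=0
Fragment 2: offset=4 data="IdY" -> buffer=????IdY??????hORz -> prefix_len=0
Fragment 3: offset=10 data="LJc" -> buffer=????IdY???LJchORz -> prefix_len=0
Fragment 4: offset=7 data="hKA" -> buffer=????IdYhKALJchORz -> prefix_len=0
Fragment 5: offset=0 data="RjVq" -> buffer=RjVqIdYhKALJchORz -> prefix_len=17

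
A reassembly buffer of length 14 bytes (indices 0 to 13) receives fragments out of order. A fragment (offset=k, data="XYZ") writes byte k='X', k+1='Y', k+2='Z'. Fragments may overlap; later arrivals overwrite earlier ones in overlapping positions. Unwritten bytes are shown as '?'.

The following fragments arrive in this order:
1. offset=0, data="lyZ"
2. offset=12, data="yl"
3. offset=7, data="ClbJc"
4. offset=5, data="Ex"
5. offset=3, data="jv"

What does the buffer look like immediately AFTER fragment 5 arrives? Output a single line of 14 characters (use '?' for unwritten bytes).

Fragment 1: offset=0 data="lyZ" -> buffer=lyZ???????????
Fragment 2: offset=12 data="yl" -> buffer=lyZ?????????yl
Fragment 3: offset=7 data="ClbJc" -> buffer=lyZ????ClbJcyl
Fragment 4: offset=5 data="Ex" -> buffer=lyZ??ExClbJcyl
Fragment 5: offset=3 data="jv" -> buffer=lyZjvExClbJcyl

Answer: lyZjvExClbJcyl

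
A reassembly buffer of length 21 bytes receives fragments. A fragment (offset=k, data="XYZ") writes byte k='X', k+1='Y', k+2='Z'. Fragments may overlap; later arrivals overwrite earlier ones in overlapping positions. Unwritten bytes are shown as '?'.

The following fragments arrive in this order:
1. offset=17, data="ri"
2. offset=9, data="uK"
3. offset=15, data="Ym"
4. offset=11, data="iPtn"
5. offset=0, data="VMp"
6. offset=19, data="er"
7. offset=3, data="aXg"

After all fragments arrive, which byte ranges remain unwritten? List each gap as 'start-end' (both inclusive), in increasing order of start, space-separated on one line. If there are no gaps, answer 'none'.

Answer: 6-8

Derivation:
Fragment 1: offset=17 len=2
Fragment 2: offset=9 len=2
Fragment 3: offset=15 len=2
Fragment 4: offset=11 len=4
Fragment 5: offset=0 len=3
Fragment 6: offset=19 len=2
Fragment 7: offset=3 len=3
Gaps: 6-8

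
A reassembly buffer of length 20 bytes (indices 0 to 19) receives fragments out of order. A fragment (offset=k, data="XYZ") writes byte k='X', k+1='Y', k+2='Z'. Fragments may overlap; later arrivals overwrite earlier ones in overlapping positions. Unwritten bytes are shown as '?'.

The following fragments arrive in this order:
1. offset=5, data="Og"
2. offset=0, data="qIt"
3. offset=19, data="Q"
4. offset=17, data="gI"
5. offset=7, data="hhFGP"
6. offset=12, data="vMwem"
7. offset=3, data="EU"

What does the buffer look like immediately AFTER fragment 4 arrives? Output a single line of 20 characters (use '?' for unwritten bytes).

Fragment 1: offset=5 data="Og" -> buffer=?????Og?????????????
Fragment 2: offset=0 data="qIt" -> buffer=qIt??Og?????????????
Fragment 3: offset=19 data="Q" -> buffer=qIt??Og????????????Q
Fragment 4: offset=17 data="gI" -> buffer=qIt??Og??????????gIQ

Answer: qIt??Og??????????gIQ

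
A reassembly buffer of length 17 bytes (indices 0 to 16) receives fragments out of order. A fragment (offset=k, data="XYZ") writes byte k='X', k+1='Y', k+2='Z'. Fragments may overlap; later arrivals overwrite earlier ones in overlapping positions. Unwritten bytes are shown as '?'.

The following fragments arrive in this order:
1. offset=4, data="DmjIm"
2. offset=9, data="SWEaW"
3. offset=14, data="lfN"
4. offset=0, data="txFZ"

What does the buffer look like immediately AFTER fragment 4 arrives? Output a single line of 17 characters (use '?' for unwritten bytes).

Answer: txFZDmjImSWEaWlfN

Derivation:
Fragment 1: offset=4 data="DmjIm" -> buffer=????DmjIm????????
Fragment 2: offset=9 data="SWEaW" -> buffer=????DmjImSWEaW???
Fragment 3: offset=14 data="lfN" -> buffer=????DmjImSWEaWlfN
Fragment 4: offset=0 data="txFZ" -> buffer=txFZDmjImSWEaWlfN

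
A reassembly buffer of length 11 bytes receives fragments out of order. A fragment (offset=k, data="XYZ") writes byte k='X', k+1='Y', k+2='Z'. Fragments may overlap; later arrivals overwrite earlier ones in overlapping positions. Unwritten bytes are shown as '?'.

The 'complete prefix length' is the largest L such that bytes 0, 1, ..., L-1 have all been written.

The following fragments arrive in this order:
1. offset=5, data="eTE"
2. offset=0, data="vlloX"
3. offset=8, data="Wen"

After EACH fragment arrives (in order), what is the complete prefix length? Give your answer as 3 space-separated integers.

Fragment 1: offset=5 data="eTE" -> buffer=?????eTE??? -> prefix_len=0
Fragment 2: offset=0 data="vlloX" -> buffer=vlloXeTE??? -> prefix_len=8
Fragment 3: offset=8 data="Wen" -> buffer=vlloXeTEWen -> prefix_len=11

Answer: 0 8 11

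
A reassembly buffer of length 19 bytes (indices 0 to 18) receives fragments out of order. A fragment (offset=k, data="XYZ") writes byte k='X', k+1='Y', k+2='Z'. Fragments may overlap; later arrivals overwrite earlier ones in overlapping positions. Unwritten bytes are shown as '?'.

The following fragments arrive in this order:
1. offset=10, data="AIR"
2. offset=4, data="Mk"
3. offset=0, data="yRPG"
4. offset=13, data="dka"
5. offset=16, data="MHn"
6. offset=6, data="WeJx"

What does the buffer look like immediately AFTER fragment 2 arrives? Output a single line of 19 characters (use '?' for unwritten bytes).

Fragment 1: offset=10 data="AIR" -> buffer=??????????AIR??????
Fragment 2: offset=4 data="Mk" -> buffer=????Mk????AIR??????

Answer: ????Mk????AIR??????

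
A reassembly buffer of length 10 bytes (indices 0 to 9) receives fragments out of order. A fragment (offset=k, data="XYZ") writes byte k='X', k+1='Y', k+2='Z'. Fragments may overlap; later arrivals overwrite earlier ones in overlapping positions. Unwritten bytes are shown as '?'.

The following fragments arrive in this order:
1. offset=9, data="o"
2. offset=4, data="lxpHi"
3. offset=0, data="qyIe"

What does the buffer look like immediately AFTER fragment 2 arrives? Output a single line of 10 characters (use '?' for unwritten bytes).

Answer: ????lxpHio

Derivation:
Fragment 1: offset=9 data="o" -> buffer=?????????o
Fragment 2: offset=4 data="lxpHi" -> buffer=????lxpHio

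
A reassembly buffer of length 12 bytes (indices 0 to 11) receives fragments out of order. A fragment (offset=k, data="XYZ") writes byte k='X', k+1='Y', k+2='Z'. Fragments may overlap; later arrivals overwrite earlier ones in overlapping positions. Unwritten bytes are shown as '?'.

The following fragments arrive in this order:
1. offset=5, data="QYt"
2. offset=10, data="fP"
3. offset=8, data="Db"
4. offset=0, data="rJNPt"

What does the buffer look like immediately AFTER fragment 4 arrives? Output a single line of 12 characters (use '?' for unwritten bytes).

Answer: rJNPtQYtDbfP

Derivation:
Fragment 1: offset=5 data="QYt" -> buffer=?????QYt????
Fragment 2: offset=10 data="fP" -> buffer=?????QYt??fP
Fragment 3: offset=8 data="Db" -> buffer=?????QYtDbfP
Fragment 4: offset=0 data="rJNPt" -> buffer=rJNPtQYtDbfP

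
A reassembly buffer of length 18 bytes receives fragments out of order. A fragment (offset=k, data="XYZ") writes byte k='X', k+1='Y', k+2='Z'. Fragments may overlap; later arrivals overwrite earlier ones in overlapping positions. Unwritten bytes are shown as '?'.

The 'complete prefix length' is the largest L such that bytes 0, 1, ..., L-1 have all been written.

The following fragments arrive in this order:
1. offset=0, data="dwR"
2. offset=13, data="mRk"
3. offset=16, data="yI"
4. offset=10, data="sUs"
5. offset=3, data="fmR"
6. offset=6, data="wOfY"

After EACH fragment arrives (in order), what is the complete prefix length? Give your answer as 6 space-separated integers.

Fragment 1: offset=0 data="dwR" -> buffer=dwR??????????????? -> prefix_len=3
Fragment 2: offset=13 data="mRk" -> buffer=dwR??????????mRk?? -> prefix_len=3
Fragment 3: offset=16 data="yI" -> buffer=dwR??????????mRkyI -> prefix_len=3
Fragment 4: offset=10 data="sUs" -> buffer=dwR???????sUsmRkyI -> prefix_len=3
Fragment 5: offset=3 data="fmR" -> buffer=dwRfmR????sUsmRkyI -> prefix_len=6
Fragment 6: offset=6 data="wOfY" -> buffer=dwRfmRwOfYsUsmRkyI -> prefix_len=18

Answer: 3 3 3 3 6 18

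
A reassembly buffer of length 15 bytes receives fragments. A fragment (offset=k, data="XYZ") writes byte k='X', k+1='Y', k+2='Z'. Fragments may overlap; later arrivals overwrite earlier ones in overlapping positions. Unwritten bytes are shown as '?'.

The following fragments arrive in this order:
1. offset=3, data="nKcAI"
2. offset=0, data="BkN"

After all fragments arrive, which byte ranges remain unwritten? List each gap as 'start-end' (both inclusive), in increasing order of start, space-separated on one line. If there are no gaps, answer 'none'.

Fragment 1: offset=3 len=5
Fragment 2: offset=0 len=3
Gaps: 8-14

Answer: 8-14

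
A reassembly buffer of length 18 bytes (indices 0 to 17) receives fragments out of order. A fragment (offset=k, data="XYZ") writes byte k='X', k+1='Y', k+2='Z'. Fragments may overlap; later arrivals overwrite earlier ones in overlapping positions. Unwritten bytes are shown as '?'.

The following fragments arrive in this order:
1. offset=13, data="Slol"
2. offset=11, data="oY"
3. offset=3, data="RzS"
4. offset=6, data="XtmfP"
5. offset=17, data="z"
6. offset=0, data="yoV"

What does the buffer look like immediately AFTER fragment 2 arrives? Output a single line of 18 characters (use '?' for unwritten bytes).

Answer: ???????????oYSlol?

Derivation:
Fragment 1: offset=13 data="Slol" -> buffer=?????????????Slol?
Fragment 2: offset=11 data="oY" -> buffer=???????????oYSlol?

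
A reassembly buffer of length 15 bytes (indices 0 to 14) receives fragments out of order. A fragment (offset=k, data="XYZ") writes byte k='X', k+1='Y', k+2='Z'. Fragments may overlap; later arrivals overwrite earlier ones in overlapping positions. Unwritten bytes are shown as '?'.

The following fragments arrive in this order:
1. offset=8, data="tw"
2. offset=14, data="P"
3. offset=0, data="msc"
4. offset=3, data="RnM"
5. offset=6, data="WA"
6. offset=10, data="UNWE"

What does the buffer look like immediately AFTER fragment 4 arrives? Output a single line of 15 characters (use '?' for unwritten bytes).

Answer: mscRnM??tw????P

Derivation:
Fragment 1: offset=8 data="tw" -> buffer=????????tw?????
Fragment 2: offset=14 data="P" -> buffer=????????tw????P
Fragment 3: offset=0 data="msc" -> buffer=msc?????tw????P
Fragment 4: offset=3 data="RnM" -> buffer=mscRnM??tw????P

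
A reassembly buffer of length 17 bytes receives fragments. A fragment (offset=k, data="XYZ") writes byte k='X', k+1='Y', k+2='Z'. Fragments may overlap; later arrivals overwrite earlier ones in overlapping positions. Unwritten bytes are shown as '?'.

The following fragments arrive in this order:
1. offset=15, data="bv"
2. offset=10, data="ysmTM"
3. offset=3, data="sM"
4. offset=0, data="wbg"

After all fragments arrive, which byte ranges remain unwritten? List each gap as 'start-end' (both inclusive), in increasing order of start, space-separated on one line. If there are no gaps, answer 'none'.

Answer: 5-9

Derivation:
Fragment 1: offset=15 len=2
Fragment 2: offset=10 len=5
Fragment 3: offset=3 len=2
Fragment 4: offset=0 len=3
Gaps: 5-9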